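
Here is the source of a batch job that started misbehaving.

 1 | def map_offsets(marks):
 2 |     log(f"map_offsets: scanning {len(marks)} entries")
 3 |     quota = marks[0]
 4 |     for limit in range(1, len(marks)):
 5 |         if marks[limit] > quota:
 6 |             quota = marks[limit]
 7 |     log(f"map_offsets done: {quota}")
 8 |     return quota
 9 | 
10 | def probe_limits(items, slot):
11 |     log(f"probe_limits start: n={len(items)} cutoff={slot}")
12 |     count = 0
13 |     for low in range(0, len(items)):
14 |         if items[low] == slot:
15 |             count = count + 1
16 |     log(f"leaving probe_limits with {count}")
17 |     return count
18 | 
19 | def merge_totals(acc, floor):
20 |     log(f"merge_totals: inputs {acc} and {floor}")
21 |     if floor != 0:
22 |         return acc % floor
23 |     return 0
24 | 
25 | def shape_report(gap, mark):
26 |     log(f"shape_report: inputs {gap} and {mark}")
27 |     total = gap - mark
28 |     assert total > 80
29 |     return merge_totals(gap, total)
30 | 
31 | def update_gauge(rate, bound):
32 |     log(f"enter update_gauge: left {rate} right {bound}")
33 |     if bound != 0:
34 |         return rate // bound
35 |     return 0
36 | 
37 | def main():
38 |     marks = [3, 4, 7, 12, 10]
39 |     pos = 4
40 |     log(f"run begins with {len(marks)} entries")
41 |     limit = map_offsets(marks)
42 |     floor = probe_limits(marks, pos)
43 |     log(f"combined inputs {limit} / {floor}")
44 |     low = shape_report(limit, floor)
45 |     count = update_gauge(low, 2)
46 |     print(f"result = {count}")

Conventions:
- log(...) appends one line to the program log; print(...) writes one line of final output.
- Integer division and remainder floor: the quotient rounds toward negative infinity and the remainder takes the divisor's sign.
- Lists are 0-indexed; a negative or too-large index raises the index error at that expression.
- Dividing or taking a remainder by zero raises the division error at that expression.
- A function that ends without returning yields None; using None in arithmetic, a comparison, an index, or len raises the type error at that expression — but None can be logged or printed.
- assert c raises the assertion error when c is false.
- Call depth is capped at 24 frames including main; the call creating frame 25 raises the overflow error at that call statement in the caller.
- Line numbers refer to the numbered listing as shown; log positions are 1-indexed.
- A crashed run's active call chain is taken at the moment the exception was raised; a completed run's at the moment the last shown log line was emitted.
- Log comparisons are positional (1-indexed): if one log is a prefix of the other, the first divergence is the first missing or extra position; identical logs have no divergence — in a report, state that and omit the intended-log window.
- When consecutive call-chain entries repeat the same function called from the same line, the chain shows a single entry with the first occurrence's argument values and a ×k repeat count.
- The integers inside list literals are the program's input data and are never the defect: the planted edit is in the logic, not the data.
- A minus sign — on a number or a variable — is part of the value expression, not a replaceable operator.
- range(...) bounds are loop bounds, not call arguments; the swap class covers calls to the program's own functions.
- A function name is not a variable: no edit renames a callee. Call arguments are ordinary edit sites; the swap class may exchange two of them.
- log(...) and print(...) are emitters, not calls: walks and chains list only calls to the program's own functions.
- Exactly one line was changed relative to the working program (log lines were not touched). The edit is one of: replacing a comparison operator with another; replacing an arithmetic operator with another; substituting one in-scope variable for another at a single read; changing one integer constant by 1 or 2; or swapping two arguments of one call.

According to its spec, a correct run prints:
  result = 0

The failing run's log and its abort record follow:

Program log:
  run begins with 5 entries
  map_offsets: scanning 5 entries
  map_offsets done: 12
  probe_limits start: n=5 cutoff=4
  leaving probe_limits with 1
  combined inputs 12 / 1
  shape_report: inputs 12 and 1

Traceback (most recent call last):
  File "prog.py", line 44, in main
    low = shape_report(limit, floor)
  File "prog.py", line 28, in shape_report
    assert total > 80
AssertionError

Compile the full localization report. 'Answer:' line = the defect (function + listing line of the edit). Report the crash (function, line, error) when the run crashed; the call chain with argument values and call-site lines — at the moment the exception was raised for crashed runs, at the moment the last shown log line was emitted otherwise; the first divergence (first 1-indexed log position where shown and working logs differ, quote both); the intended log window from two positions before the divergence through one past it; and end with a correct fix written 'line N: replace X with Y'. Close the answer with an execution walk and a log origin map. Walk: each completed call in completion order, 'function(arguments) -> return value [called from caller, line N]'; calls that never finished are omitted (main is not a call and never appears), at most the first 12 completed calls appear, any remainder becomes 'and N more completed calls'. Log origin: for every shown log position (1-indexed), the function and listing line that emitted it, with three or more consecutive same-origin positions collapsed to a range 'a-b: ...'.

Answer: the defect is in shape_report at line 28.
The tell: The shown log is a 7-line prefix of the intended one, whose next entry is 'merge_totals: inputs 12 and 11'.
Crash: shape_report, line 28, AssertionError.
Call chain: main -> shape_report(12, 1) (called at line 44).
First divergence: position 8 — after 7 matching lines the faulty run goes silent; intended next line 'merge_totals: inputs 12 and 11'.
Intended log window:
  6: combined inputs 12 / 1
  7: shape_report: inputs 12 and 1
  8: merge_totals: inputs 12 and 11
  9: enter update_gauge: left 1 right 2
Execution walk:
  map_offsets([3, 4, 7, 12, 10]) -> 12  [called from main, line 41]
  probe_limits([3, 4, 7, 12, 10], 4) -> 1  [called from main, line 42]
Origin of each log line:
  1: logged in main at line 40
  2: logged in map_offsets at line 2
  3: logged in map_offsets at line 7
  4: logged in probe_limits at line 11
  5: logged in probe_limits at line 16
  6: logged in main at line 43
  7: logged in shape_report at line 26
A correct fix: line 28: replace `>` with `<=`.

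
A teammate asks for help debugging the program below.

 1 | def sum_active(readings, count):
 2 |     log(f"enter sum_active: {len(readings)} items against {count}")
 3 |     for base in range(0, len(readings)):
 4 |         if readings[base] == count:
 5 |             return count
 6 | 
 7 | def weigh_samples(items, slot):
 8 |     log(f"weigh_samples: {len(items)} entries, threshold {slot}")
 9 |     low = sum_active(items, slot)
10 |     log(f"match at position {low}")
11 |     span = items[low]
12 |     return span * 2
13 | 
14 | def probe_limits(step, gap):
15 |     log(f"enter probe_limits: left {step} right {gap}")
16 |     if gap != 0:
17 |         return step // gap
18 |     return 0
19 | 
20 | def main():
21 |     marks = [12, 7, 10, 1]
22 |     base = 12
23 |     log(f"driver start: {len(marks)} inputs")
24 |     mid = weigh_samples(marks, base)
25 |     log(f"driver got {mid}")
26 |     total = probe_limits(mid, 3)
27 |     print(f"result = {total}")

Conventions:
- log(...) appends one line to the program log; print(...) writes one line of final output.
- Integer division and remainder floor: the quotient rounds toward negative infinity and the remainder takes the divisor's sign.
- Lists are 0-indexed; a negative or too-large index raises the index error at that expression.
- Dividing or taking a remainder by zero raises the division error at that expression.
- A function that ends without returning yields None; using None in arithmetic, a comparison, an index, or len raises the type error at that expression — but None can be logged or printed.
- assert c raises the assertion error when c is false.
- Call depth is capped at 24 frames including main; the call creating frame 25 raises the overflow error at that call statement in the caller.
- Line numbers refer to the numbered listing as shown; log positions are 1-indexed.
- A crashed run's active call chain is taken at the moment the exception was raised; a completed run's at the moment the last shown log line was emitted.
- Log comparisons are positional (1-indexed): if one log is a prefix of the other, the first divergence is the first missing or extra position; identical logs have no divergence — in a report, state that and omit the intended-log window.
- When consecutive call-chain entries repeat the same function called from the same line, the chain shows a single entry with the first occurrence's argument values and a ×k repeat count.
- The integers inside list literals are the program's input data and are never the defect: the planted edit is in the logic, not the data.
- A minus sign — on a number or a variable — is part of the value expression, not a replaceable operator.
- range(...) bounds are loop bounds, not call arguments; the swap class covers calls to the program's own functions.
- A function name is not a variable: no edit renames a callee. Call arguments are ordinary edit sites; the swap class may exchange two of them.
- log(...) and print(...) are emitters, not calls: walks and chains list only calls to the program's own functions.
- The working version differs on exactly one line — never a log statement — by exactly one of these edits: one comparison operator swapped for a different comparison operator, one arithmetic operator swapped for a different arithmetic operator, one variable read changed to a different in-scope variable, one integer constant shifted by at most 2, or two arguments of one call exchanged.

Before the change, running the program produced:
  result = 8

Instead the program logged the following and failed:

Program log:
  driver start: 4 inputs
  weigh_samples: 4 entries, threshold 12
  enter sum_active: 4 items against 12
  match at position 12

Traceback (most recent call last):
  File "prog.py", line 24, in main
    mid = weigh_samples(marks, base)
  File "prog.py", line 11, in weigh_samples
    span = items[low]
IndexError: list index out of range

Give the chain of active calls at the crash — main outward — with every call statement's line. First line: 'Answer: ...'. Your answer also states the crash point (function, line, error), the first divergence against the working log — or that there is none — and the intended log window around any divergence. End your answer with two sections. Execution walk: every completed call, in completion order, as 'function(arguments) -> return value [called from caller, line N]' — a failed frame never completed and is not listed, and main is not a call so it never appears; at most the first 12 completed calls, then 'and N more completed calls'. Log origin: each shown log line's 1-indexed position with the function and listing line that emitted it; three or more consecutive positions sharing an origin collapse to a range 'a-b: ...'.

Answer: main -> weigh_samples (called at line 24).
Key fact: Position 4 is the first bad log line: 'match at position 12' should read 'match at position 0'.
Crash: weigh_samples, line 11, IndexError.
First divergence: position 4 — shown 'match at position 12', intended 'match at position 0'.
Intended log window:
  2: weigh_samples: 4 entries, threshold 12
  3: enter sum_active: 4 items against 12
  4: match at position 0
  5: driver got 24
Execution walk:
  sum_active([12, 7, 10, 1], 12) -> 12  [called from weigh_samples, line 9]
Origin of each log line:
  1: logged in main at line 23
  2: logged in weigh_samples at line 8
  3: logged in sum_active at line 2
  4: logged in weigh_samples at line 10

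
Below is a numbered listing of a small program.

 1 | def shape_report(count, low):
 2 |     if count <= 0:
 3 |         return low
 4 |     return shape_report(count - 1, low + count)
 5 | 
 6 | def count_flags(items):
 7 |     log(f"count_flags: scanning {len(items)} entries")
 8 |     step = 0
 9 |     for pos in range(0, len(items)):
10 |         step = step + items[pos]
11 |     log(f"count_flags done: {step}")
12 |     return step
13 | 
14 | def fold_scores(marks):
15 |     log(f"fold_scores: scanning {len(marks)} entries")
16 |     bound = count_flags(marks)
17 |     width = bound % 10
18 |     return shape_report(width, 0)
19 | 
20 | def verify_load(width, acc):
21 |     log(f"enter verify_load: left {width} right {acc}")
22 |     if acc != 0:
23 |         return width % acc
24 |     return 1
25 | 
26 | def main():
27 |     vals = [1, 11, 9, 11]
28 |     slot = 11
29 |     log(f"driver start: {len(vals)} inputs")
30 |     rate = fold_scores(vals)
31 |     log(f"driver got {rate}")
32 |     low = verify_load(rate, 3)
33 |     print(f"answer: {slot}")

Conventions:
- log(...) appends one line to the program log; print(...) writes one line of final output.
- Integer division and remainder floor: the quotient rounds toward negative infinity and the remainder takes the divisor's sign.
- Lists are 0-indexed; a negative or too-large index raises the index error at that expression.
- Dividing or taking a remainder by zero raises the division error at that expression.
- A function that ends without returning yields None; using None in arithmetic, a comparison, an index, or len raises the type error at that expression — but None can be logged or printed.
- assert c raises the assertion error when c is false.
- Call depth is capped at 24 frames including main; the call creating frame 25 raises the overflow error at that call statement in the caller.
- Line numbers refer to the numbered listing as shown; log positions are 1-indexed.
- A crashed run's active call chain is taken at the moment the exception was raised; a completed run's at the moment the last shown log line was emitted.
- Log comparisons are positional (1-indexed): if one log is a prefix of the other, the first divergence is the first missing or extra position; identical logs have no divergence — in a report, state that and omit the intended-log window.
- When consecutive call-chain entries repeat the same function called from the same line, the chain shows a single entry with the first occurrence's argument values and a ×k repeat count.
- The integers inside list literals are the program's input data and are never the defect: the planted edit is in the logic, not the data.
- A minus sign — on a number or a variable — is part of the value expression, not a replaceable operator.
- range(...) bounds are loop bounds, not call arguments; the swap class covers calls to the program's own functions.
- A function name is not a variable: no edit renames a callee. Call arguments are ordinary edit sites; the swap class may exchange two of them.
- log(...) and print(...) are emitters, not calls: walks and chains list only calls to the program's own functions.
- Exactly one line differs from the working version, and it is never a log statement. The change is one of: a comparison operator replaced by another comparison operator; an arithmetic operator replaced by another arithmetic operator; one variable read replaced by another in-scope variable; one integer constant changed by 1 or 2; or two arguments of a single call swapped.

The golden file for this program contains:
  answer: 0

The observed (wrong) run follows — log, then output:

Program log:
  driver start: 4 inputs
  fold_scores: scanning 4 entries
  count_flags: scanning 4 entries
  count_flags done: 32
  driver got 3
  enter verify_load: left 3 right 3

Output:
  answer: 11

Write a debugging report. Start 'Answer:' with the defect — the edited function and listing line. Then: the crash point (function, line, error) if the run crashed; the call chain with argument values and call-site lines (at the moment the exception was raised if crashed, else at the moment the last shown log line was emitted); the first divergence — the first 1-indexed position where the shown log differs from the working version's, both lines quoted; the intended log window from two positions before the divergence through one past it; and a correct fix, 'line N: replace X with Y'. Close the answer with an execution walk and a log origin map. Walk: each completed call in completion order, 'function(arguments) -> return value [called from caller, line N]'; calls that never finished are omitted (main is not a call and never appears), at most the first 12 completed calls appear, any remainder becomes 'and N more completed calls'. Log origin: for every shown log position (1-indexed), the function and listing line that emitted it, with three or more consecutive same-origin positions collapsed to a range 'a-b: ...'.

Answer: the defect is in main at line 33.
The tell: The two runs log identically and part ways only at the printed values.
Call chain: main -> verify_load(3, 3) (called at line 32).
First divergence: none (the log streams are identical).
Execution walk:
  count_flags([1, 11, 9, 11]) -> 32  [called from fold_scores, line 16]
  shape_report(0, 3) -> 3  [called from shape_report, line 4]
  shape_report(1, 2) -> 3  [called from shape_report, line 4]
  shape_report(2, 0) -> 3  [called from fold_scores, line 18]
  fold_scores([1, 11, 9, 11]) -> 3  [called from main, line 30]
  verify_load(3, 3) -> 0  [called from main, line 32]
Origin of each log line:
  1: emitted by main (line 29)
  2: emitted by fold_scores (line 15)
  3: emitted by count_flags (line 7)
  4: emitted by count_flags (line 11)
  5: emitted by main (line 31)
  6: emitted by verify_load (line 21)
A correct fix: line 33: replace `slot` with `low`.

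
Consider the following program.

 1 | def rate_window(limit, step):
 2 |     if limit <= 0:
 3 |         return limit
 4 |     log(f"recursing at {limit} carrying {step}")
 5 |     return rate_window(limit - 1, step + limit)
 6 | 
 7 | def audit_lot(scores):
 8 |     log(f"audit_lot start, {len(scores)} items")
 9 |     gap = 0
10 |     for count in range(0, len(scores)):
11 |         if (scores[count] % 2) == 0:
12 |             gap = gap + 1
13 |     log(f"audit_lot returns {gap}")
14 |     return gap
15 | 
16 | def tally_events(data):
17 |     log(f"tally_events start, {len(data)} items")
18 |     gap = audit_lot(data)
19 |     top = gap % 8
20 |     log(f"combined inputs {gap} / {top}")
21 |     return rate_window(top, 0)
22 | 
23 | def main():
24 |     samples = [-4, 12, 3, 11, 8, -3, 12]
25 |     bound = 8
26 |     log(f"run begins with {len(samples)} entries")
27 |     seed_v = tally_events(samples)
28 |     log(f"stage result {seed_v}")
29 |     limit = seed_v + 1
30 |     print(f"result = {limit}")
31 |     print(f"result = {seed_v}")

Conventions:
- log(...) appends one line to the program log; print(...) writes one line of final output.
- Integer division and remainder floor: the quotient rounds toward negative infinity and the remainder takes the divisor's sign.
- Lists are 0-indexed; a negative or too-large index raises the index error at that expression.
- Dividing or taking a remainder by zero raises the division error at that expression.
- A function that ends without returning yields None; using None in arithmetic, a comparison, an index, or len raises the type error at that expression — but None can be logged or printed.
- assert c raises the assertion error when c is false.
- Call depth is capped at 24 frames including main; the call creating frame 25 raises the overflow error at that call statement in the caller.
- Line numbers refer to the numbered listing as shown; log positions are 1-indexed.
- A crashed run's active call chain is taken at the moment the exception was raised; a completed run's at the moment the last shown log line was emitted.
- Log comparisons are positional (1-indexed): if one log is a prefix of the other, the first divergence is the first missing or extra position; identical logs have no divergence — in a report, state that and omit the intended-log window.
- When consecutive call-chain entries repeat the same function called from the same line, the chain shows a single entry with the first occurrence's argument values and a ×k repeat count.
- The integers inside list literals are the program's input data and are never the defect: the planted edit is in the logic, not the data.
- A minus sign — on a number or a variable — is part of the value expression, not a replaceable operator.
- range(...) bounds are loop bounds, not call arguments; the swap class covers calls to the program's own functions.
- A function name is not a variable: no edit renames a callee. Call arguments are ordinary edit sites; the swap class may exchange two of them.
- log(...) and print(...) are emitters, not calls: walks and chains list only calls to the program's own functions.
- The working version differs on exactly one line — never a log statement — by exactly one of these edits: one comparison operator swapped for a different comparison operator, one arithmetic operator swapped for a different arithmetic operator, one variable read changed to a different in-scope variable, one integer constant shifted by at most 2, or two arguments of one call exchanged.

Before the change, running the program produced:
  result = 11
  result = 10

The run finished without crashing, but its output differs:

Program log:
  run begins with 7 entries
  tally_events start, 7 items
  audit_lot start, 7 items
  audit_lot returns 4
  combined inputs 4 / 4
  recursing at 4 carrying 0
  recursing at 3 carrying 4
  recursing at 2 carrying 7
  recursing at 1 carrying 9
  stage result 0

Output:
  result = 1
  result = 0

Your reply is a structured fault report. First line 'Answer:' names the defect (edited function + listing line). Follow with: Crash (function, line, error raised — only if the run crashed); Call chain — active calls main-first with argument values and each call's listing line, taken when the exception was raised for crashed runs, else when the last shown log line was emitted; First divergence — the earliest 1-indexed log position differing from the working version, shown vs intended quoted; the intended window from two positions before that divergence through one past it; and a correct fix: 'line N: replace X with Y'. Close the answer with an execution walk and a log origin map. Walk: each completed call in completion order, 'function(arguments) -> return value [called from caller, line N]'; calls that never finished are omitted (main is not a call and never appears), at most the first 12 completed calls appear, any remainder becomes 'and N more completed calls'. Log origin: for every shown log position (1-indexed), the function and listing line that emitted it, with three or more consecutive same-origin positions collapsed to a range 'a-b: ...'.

Answer: the defect is in rate_window at line 3.
Key fact: The log first diverges at position 10: the faulty run prints 'stage result 0' where the working version prints 'stage result 10'.
Call chain: main.
First divergence: position 10; shown 'stage result 0' vs intended 'stage result 10'.
Intended log window:
  8: recursing at 2 carrying 7
  9: recursing at 1 carrying 9
  10: stage result 10
Execution walk:
  audit_lot([-4, 12, 3, 11, 8, -3, 12]) -> 4  [called from tally_events, line 18]
  rate_window(0, 10) -> 0  [called from rate_window, line 5]
  rate_window(1, 9) -> 0  [called from rate_window, line 5]
  rate_window(2, 7) -> 0  [called from rate_window, line 5]
  rate_window(3, 4) -> 0  [called from rate_window, line 5]
  rate_window(4, 0) -> 0  [called from tally_events, line 21]
  tally_events([-4, 12, 3, 11, 8, -3, 12]) -> 0  [called from main, line 27]
Log line origins:
  1 — main, line 26
  2 — tally_events, line 17
  3 — audit_lot, line 8
  4 — audit_lot, line 13
  5 — tally_events, line 20
  6-9 — rate_window, line 4
  10 — main, line 28
A correct fix: line 3: replace `limit` with `step`.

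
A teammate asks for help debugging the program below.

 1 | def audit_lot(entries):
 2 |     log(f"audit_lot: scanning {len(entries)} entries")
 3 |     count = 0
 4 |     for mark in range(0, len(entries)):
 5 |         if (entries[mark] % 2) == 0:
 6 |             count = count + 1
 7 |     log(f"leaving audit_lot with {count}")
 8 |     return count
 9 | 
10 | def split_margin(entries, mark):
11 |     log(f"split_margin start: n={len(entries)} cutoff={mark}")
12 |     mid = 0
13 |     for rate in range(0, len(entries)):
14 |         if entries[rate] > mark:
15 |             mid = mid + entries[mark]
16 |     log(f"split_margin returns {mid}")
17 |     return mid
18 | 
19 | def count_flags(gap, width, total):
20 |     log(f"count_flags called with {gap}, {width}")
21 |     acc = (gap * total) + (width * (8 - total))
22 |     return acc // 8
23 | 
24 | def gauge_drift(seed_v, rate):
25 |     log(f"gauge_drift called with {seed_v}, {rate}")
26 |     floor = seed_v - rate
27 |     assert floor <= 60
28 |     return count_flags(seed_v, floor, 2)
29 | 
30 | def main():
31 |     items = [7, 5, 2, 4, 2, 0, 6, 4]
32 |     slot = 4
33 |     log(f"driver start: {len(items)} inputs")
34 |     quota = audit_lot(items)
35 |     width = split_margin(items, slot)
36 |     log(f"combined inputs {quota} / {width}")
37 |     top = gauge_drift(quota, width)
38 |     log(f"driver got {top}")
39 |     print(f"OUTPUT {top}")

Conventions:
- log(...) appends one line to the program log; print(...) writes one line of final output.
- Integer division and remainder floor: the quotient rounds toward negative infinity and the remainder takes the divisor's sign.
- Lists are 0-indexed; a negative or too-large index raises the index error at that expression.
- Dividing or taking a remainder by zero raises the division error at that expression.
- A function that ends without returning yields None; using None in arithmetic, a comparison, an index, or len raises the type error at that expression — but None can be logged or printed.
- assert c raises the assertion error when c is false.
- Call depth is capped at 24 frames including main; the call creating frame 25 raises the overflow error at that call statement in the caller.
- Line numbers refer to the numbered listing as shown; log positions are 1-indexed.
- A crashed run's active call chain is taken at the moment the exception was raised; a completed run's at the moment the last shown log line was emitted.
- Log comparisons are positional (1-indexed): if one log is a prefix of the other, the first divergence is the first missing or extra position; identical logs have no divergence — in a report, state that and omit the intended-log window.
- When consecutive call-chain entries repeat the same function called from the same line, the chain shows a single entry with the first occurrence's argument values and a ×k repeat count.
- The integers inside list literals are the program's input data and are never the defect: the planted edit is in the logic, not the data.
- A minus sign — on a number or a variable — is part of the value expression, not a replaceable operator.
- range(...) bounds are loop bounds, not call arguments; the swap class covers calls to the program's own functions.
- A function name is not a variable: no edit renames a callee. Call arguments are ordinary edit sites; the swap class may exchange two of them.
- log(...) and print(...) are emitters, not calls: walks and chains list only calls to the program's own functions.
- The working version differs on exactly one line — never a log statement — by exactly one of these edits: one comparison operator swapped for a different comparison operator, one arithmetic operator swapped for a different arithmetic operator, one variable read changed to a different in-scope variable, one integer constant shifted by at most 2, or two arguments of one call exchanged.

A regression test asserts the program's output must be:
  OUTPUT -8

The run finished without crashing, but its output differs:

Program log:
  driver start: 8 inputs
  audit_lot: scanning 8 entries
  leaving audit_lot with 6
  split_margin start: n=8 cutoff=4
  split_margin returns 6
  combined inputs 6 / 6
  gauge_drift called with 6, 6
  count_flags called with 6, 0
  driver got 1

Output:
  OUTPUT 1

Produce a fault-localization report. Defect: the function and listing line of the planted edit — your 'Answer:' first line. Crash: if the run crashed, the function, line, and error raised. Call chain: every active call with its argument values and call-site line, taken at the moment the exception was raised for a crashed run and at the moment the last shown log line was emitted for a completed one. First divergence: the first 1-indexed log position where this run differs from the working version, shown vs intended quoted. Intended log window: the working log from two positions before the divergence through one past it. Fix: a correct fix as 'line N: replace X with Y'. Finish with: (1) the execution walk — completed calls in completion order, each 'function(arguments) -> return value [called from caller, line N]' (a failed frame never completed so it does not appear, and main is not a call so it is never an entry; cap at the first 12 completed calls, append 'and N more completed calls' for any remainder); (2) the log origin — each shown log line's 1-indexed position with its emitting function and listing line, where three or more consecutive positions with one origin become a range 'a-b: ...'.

Answer: the defect is in split_margin at line 15.
The tell: The log first diverges at position 5: the faulty run prints 'split_margin returns 6' where the working version prints 'split_margin returns 18'.
Call chain: main.
First divergence: position 5 — the shown line 'split_margin returns 6' should read 'split_margin returns 18'.
Intended log window:
  3: leaving audit_lot with 6
  4: split_margin start: n=8 cutoff=4
  5: split_margin returns 18
  6: combined inputs 6 / 18
Execution walk:
  audit_lot([7, 5, 2, 4, 2, 0, 6, 4]) -> 6  [called from main, line 34]
  split_margin([7, 5, 2, 4, 2, 0, 6, 4], 4) -> 6  [called from main, line 35]
  count_flags(6, 0, 2) -> 1  [called from gauge_drift, line 28]
  gauge_drift(6, 6) -> 1  [called from main, line 37]
Log line origins:
  1 — main, line 33
  2 — audit_lot, line 2
  3 — audit_lot, line 7
  4 — split_margin, line 11
  5 — split_margin, line 16
  6 — main, line 36
  7 — gauge_drift, line 25
  8 — count_flags, line 20
  9 — main, line 38
A correct fix: line 15: replace `mark` with `rate`.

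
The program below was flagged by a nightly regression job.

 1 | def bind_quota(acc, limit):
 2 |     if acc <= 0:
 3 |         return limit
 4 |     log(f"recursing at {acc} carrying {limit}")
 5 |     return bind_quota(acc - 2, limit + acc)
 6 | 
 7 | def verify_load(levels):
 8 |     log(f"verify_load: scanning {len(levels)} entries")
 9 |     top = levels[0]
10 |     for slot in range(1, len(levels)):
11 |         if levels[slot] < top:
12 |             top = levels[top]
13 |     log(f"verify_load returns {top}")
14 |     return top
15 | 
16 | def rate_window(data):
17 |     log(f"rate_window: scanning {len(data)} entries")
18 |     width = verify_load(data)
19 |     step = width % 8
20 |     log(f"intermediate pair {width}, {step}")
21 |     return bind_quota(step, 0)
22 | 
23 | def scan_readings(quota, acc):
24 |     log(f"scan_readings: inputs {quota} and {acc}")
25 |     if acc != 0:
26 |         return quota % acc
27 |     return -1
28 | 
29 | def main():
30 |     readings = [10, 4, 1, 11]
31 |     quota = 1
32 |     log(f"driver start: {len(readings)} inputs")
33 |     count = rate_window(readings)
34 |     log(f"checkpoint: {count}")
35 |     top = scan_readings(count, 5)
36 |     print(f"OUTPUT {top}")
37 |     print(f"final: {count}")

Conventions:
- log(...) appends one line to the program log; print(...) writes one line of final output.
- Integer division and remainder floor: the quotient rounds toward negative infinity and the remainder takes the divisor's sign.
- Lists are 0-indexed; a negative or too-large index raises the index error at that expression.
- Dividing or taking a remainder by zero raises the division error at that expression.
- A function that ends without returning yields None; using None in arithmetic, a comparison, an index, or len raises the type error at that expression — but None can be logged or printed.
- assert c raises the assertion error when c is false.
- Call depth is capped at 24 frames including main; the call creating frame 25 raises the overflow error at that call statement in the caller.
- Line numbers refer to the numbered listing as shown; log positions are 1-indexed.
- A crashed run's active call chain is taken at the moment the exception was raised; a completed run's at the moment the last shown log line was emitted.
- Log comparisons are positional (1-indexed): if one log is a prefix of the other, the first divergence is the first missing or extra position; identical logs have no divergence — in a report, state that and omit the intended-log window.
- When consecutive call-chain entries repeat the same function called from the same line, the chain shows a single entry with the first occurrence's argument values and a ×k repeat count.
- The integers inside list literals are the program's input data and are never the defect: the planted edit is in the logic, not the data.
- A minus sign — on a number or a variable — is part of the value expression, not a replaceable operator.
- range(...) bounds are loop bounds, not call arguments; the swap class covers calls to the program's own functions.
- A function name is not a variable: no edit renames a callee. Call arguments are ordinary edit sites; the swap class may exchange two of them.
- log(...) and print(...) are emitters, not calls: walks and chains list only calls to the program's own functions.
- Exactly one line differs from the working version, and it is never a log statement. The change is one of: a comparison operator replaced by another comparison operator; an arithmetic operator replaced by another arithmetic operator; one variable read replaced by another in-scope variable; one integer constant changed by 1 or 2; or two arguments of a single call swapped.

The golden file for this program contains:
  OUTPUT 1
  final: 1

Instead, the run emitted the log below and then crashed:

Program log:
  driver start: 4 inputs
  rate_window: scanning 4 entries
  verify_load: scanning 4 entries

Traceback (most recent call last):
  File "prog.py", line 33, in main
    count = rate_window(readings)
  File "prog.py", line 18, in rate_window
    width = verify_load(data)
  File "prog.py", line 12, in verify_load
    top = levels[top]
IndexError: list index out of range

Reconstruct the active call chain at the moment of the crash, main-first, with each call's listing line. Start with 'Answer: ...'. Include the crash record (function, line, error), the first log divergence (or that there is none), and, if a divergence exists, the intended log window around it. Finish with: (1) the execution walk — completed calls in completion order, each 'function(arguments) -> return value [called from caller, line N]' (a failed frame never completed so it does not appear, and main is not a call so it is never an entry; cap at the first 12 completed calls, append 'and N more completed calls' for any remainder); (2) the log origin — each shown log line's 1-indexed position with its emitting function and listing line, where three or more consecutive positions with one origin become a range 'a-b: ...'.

Answer: main -> rate_window (called at line 33) -> verify_load (called at line 18).
Key fact: A complete run would log 'verify_load returns 1' next, but this one stopped at 3 lines.
Crash: verify_load, line 12, IndexError.
First divergence: position 4 — the faulty run's log ends after 3 lines; the working version continues with 'verify_load returns 1'.
Intended log window:
  2: rate_window: scanning 4 entries
  3: verify_load: scanning 4 entries
  4: verify_load returns 1
  5: intermediate pair 1, 1
Execution walk:
  (no call completed)
Origin of each log line:
  1: logged in main at line 32
  2: logged in rate_window at line 17
  3: logged in verify_load at line 8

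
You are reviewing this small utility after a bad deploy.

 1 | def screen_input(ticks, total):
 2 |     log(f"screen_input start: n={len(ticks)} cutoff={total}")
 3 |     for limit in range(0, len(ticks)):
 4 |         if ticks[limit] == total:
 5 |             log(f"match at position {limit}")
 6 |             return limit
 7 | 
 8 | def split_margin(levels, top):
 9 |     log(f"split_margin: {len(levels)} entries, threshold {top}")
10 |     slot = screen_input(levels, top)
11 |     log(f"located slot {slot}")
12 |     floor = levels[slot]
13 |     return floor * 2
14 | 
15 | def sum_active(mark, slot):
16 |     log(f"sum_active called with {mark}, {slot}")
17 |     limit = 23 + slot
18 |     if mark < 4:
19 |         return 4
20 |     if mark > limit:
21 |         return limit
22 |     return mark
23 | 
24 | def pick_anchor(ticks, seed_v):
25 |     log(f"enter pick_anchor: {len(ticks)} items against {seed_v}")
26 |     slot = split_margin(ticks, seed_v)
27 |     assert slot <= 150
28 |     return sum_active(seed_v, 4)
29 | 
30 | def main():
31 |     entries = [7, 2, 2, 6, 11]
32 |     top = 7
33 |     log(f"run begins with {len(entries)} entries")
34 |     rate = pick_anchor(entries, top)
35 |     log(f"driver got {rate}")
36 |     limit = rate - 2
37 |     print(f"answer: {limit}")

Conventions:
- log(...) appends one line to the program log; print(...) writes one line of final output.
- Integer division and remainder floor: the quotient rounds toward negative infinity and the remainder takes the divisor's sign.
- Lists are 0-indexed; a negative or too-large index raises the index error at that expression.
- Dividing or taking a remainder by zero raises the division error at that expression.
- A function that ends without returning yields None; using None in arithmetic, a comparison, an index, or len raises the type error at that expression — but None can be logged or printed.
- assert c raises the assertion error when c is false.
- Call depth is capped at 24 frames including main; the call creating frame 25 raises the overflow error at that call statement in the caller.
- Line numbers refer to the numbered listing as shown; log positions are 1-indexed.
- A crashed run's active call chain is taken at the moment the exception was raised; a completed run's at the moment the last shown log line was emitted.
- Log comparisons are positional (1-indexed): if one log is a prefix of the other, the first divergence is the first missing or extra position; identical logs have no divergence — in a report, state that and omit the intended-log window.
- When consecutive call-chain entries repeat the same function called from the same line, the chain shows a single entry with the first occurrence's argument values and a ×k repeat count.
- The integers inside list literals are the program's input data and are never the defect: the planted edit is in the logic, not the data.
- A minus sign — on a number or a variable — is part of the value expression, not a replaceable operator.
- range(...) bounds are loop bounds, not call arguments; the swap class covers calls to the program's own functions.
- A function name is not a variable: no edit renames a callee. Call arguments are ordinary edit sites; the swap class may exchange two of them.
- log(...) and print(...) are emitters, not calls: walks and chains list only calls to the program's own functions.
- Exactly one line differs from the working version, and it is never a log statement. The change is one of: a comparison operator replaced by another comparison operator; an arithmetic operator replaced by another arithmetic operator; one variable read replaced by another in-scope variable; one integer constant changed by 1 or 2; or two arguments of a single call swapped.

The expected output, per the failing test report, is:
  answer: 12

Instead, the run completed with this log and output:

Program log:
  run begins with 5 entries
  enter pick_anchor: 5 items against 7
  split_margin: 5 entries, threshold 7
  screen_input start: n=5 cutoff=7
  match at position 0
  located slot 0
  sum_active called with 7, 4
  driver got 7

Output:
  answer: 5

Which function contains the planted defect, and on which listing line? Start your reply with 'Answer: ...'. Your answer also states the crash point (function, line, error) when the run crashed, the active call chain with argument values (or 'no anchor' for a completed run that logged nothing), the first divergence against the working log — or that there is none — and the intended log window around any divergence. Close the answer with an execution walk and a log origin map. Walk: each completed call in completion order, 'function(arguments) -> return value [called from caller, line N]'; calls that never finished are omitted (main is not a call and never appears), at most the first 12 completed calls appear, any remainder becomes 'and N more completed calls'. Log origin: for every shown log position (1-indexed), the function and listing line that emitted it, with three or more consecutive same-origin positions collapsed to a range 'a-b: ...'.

Answer: the defect is in pick_anchor at line 28.
Key observation: The log first diverges at position 7: the faulty run prints 'sum_active called with 7, 4' where the working version prints 'sum_active called with 14, 4'.
Call chain: main.
First divergence: position 7 — shown 'sum_active called with 7, 4', intended 'sum_active called with 14, 4'.
Intended log window:
  5: match at position 0
  6: located slot 0
  7: sum_active called with 14, 4
  8: driver got 14
Execution walk:
  screen_input([7, 2, 2, 6, 11], 7) -> 0  [called from split_margin, line 10]
  split_margin([7, 2, 2, 6, 11], 7) -> 14  [called from pick_anchor, line 26]
  sum_active(7, 4) -> 7  [called from pick_anchor, line 28]
  pick_anchor([7, 2, 2, 6, 11], 7) -> 7  [called from main, line 34]
Log origin:
  1: from main, line 33
  2: from pick_anchor, line 25
  3: from split_margin, line 9
  4: from screen_input, line 2
  5: from screen_input, line 5
  6: from split_margin, line 11
  7: from sum_active, line 16
  8: from main, line 35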